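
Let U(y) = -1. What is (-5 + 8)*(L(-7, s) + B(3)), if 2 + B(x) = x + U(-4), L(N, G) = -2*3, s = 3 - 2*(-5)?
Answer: -18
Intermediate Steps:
s = 13 (s = 3 + 10 = 13)
L(N, G) = -6
B(x) = -3 + x (B(x) = -2 + (x - 1) = -2 + (-1 + x) = -3 + x)
(-5 + 8)*(L(-7, s) + B(3)) = (-5 + 8)*(-6 + (-3 + 3)) = 3*(-6 + 0) = 3*(-6) = -18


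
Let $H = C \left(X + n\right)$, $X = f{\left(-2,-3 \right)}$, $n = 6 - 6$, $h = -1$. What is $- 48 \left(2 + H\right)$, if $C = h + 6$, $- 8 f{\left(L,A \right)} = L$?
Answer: $-156$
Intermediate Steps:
$f{\left(L,A \right)} = - \frac{L}{8}$
$n = 0$ ($n = 6 - 6 = 0$)
$C = 5$ ($C = -1 + 6 = 5$)
$X = \frac{1}{4}$ ($X = \left(- \frac{1}{8}\right) \left(-2\right) = \frac{1}{4} \approx 0.25$)
$H = \frac{5}{4}$ ($H = 5 \left(\frac{1}{4} + 0\right) = 5 \cdot \frac{1}{4} = \frac{5}{4} \approx 1.25$)
$- 48 \left(2 + H\right) = - 48 \left(2 + \frac{5}{4}\right) = \left(-48\right) \frac{13}{4} = -156$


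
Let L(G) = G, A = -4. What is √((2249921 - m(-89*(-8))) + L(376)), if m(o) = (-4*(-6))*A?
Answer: √2250393 ≈ 1500.1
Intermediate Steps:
m(o) = -96 (m(o) = -4*(-6)*(-4) = 24*(-4) = -96)
√((2249921 - m(-89*(-8))) + L(376)) = √((2249921 - 1*(-96)) + 376) = √((2249921 + 96) + 376) = √(2250017 + 376) = √2250393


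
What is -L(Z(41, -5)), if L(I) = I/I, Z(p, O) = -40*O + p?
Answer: -1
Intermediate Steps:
Z(p, O) = p - 40*O
L(I) = 1
-L(Z(41, -5)) = -1*1 = -1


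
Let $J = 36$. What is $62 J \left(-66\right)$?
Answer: $-147312$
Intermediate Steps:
$62 J \left(-66\right) = 62 \cdot 36 \left(-66\right) = 2232 \left(-66\right) = -147312$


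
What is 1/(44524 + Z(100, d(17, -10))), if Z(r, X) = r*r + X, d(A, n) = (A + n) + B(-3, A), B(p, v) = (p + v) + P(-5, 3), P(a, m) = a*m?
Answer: 1/54530 ≈ 1.8339e-5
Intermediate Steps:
B(p, v) = -15 + p + v (B(p, v) = (p + v) - 5*3 = (p + v) - 15 = -15 + p + v)
d(A, n) = -18 + n + 2*A (d(A, n) = (A + n) + (-15 - 3 + A) = (A + n) + (-18 + A) = -18 + n + 2*A)
Z(r, X) = X + r**2 (Z(r, X) = r**2 + X = X + r**2)
1/(44524 + Z(100, d(17, -10))) = 1/(44524 + ((-18 - 10 + 2*17) + 100**2)) = 1/(44524 + ((-18 - 10 + 34) + 10000)) = 1/(44524 + (6 + 10000)) = 1/(44524 + 10006) = 1/54530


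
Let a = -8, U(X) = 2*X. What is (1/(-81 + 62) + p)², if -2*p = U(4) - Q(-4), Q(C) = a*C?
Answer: 51529/361 ≈ 142.74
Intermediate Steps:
Q(C) = -8*C
p = 12 (p = -(2*4 - (-8)*(-4))/2 = -(8 - 1*32)/2 = -(8 - 32)/2 = -½*(-24) = 12)
(1/(-81 + 62) + p)² = (1/(-81 + 62) + 12)² = (1/(-19) + 12)² = (-1/19 + 12)² = (227/19)² = 51529/361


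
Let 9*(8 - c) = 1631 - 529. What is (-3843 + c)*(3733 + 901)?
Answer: -165049178/9 ≈ -1.8339e+7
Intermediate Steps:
c = -1030/9 (c = 8 - (1631 - 529)/9 = 8 - ⅑*1102 = 8 - 1102/9 = -1030/9 ≈ -114.44)
(-3843 + c)*(3733 + 901) = (-3843 - 1030/9)*(3733 + 901) = -35617/9*4634 = -165049178/9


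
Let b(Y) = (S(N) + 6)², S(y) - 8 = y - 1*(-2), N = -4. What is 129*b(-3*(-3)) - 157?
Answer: 18419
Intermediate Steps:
S(y) = 10 + y (S(y) = 8 + (y - 1*(-2)) = 8 + (y + 2) = 8 + (2 + y) = 10 + y)
b(Y) = 144 (b(Y) = ((10 - 4) + 6)² = (6 + 6)² = 12² = 144)
129*b(-3*(-3)) - 157 = 129*144 - 157 = 18576 - 157 = 18419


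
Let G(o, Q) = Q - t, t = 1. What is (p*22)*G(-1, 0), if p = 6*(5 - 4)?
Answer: -132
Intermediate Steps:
p = 6 (p = 6*1 = 6)
G(o, Q) = -1 + Q (G(o, Q) = Q - 1*1 = Q - 1 = -1 + Q)
(p*22)*G(-1, 0) = (6*22)*(-1 + 0) = 132*(-1) = -132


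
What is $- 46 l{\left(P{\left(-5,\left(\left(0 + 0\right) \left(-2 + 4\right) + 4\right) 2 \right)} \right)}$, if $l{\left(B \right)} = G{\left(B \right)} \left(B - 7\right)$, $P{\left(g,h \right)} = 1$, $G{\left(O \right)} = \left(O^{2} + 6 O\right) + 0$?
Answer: $1932$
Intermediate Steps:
$G{\left(O \right)} = O^{2} + 6 O$
$l{\left(B \right)} = B \left(-7 + B\right) \left(6 + B\right)$ ($l{\left(B \right)} = B \left(6 + B\right) \left(B - 7\right) = B \left(6 + B\right) \left(-7 + B\right) = B \left(-7 + B\right) \left(6 + B\right)$)
$- 46 l{\left(P{\left(-5,\left(\left(0 + 0\right) \left(-2 + 4\right) + 4\right) 2 \right)} \right)} = - 46 \cdot 1 \left(-7 + 1\right) \left(6 + 1\right) = - 46 \cdot 1 \left(-6\right) 7 = \left(-46\right) \left(-42\right) = 1932$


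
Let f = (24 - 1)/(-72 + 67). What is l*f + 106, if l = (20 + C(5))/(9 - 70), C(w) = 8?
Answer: 32974/305 ≈ 108.11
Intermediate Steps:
l = -28/61 (l = (20 + 8)/(9 - 70) = 28/(-61) = 28*(-1/61) = -28/61 ≈ -0.45902)
f = -23/5 (f = 23/(-5) = 23*(-⅕) = -23/5 ≈ -4.6000)
l*f + 106 = -28/61*(-23/5) + 106 = 644/305 + 106 = 32974/305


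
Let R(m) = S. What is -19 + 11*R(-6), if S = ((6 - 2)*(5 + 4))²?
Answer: 14237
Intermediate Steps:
S = 1296 (S = (4*9)² = 36² = 1296)
R(m) = 1296
-19 + 11*R(-6) = -19 + 11*1296 = -19 + 14256 = 14237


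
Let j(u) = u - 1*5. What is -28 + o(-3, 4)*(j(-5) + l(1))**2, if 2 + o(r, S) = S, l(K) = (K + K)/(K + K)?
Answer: 134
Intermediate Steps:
l(K) = 1 (l(K) = (2*K)/((2*K)) = (2*K)*(1/(2*K)) = 1)
o(r, S) = -2 + S
j(u) = -5 + u (j(u) = u - 5 = -5 + u)
-28 + o(-3, 4)*(j(-5) + l(1))**2 = -28 + (-2 + 4)*((-5 - 5) + 1)**2 = -28 + 2*(-10 + 1)**2 = -28 + 2*(-9)**2 = -28 + 2*81 = -28 + 162 = 134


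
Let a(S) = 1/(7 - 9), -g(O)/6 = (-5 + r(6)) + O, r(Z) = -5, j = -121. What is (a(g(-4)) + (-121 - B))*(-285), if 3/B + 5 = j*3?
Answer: 12742065/368 ≈ 34625.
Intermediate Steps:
B = -3/368 (B = 3/(-5 - 121*3) = 3/(-5 - 363) = 3/(-368) = 3*(-1/368) = -3/368 ≈ -0.0081522)
g(O) = 60 - 6*O (g(O) = -6*((-5 - 5) + O) = -6*(-10 + O) = 60 - 6*O)
a(S) = -½ (a(S) = 1/(-2) = -½)
(a(g(-4)) + (-121 - B))*(-285) = (-½ + (-121 - 1*(-3/368)))*(-285) = (-½ + (-121 + 3/368))*(-285) = (-½ - 44525/368)*(-285) = -44709/368*(-285) = 12742065/368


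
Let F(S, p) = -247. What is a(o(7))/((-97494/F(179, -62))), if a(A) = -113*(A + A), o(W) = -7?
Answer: 195377/48747 ≈ 4.0080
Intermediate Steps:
a(A) = -226*A
a(o(7))/((-97494/F(179, -62))) = (-226*(-7))/((-97494/(-247))) = 1582/((-97494*(-1/247))) = 1582/(97494/247) = 1582*(247/97494) = 195377/48747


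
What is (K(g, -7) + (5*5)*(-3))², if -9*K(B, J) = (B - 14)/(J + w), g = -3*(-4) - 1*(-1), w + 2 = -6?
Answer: 102535876/18225 ≈ 5626.1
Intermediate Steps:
w = -8 (w = -2 - 6 = -8)
g = 13 (g = 12 + 1 = 13)
K(B, J) = -(-14 + B)/(9*(-8 + J)) (K(B, J) = -(B - 14)/(9*(J - 8)) = -(-14 + B)/(9*(-8 + J)))
(K(g, -7) + (5*5)*(-3))² = ((14 - 1*13)/(9*(-8 - 7)) + (5*5)*(-3))² = ((⅑)*(14 - 13)/(-15) + 25*(-3))² = ((⅑)*(-1/15)*1 - 75)² = (-1/135 - 75)² = (-10126/135)² = 102535876/18225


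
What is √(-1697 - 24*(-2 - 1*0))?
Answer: I*√1649 ≈ 40.608*I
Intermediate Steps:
√(-1697 - 24*(-2 - 1*0)) = √(-1697 - 24*(-2 + 0)) = √(-1697 - 24*(-2)) = √(-1697 + 48) = √(-1649) = I*√1649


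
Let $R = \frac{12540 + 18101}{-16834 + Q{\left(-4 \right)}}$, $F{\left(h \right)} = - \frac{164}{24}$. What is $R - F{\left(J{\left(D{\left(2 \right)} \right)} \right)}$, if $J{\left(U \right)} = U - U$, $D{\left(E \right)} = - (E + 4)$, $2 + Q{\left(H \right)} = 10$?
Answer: $\frac{126505}{25239} \approx 5.0123$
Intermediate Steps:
$Q{\left(H \right)} = 8$ ($Q{\left(H \right)} = -2 + 10 = 8$)
$D{\left(E \right)} = -4 - E$ ($D{\left(E \right)} = - (4 + E) = -4 - E$)
$J{\left(U \right)} = 0$
$F{\left(h \right)} = - \frac{41}{6}$ ($F{\left(h \right)} = \left(-164\right) \frac{1}{24} = - \frac{41}{6}$)
$R = - \frac{30641}{16826}$ ($R = \frac{12540 + 18101}{-16834 + 8} = \frac{30641}{-16826} = 30641 \left(- \frac{1}{16826}\right) = - \frac{30641}{16826} \approx -1.8211$)
$R - F{\left(J{\left(D{\left(2 \right)} \right)} \right)} = - \frac{30641}{16826} - - \frac{41}{6} = - \frac{30641}{16826} + \frac{41}{6} = \frac{126505}{25239}$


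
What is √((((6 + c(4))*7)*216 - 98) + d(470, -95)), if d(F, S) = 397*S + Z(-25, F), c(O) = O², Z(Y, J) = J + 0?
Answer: I*√4079 ≈ 63.867*I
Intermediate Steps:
Z(Y, J) = J
d(F, S) = F + 397*S (d(F, S) = 397*S + F = F + 397*S)
√((((6 + c(4))*7)*216 - 98) + d(470, -95)) = √((((6 + 4²)*7)*216 - 98) + (470 + 397*(-95))) = √((((6 + 16)*7)*216 - 98) + (470 - 37715)) = √(((22*7)*216 - 98) - 37245) = √((154*216 - 98) - 37245) = √((33264 - 98) - 37245) = √(33166 - 37245) = √(-4079) = I*√4079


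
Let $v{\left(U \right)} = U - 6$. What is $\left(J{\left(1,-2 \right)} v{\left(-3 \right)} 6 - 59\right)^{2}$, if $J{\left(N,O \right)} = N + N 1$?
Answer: $27889$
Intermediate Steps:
$J{\left(N,O \right)} = 2 N$ ($J{\left(N,O \right)} = N + N = 2 N$)
$v{\left(U \right)} = -6 + U$ ($v{\left(U \right)} = U - 6 = -6 + U$)
$\left(J{\left(1,-2 \right)} v{\left(-3 \right)} 6 - 59\right)^{2} = \left(2 \cdot 1 \left(-6 - 3\right) 6 - 59\right)^{2} = \left(2 \left(-9\right) 6 - 59\right)^{2} = \left(\left(-18\right) 6 - 59\right)^{2} = \left(-108 - 59\right)^{2} = \left(-167\right)^{2} = 27889$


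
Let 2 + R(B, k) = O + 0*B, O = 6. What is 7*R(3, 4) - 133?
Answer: -105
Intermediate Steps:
R(B, k) = 4 (R(B, k) = -2 + (6 + 0*B) = -2 + (6 + 0) = -2 + 6 = 4)
7*R(3, 4) - 133 = 7*4 - 133 = 28 - 133 = -105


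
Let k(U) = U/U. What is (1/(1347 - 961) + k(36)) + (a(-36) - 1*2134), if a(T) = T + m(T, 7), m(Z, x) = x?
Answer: -834531/386 ≈ -2162.0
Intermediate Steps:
k(U) = 1
a(T) = 7 + T (a(T) = T + 7 = 7 + T)
(1/(1347 - 961) + k(36)) + (a(-36) - 1*2134) = (1/(1347 - 961) + 1) + ((7 - 36) - 1*2134) = (1/386 + 1) + (-29 - 2134) = (1/386 + 1) - 2163 = 387/386 - 2163 = -834531/386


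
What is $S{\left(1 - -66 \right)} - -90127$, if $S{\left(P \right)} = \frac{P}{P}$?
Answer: $90128$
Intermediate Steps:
$S{\left(P \right)} = 1$
$S{\left(1 - -66 \right)} - -90127 = 1 - -90127 = 1 + 90127 = 90128$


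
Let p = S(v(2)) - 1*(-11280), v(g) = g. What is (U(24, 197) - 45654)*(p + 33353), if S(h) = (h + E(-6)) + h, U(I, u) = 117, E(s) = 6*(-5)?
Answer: -2031268959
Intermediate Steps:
E(s) = -30
S(h) = -30 + 2*h (S(h) = (h - 30) + h = (-30 + h) + h = -30 + 2*h)
p = 11254 (p = (-30 + 2*2) - 1*(-11280) = (-30 + 4) + 11280 = -26 + 11280 = 11254)
(U(24, 197) - 45654)*(p + 33353) = (117 - 45654)*(11254 + 33353) = -45537*44607 = -2031268959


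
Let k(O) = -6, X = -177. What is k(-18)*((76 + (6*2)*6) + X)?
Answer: 174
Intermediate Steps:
k(-18)*((76 + (6*2)*6) + X) = -6*((76 + (6*2)*6) - 177) = -6*((76 + 12*6) - 177) = -6*((76 + 72) - 177) = -6*(148 - 177) = -6*(-29) = 174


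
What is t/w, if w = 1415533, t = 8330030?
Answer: 8330030/1415533 ≈ 5.8847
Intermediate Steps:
t/w = 8330030/1415533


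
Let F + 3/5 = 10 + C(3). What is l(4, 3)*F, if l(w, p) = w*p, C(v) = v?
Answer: 744/5 ≈ 148.80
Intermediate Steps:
l(w, p) = p*w
F = 62/5 (F = -⅗ + (10 + 3) = -⅗ + 13 = 62/5 ≈ 12.400)
l(4, 3)*F = (3*4)*(62/5) = 12*(62/5) = 744/5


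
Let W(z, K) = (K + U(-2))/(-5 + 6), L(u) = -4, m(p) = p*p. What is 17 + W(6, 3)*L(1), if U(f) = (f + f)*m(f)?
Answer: 69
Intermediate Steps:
m(p) = p**2
U(f) = 2*f**3 (U(f) = (f + f)*f**2 = (2*f)*f**2 = 2*f**3)
W(z, K) = -16 + K (W(z, K) = (K + 2*(-2)**3)/(-5 + 6) = (K + 2*(-8))/1 = (K - 16)*1 = (-16 + K)*1 = -16 + K)
17 + W(6, 3)*L(1) = 17 + (-16 + 3)*(-4) = 17 - 13*(-4) = 17 + 52 = 69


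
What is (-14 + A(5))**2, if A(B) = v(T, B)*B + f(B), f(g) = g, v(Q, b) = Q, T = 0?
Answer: 81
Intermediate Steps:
A(B) = B (A(B) = 0*B + B = 0 + B = B)
(-14 + A(5))**2 = (-14 + 5)**2 = (-9)**2 = 81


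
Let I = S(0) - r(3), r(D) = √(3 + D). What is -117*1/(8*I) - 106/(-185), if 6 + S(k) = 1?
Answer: 124337/28120 - 117*√6/152 ≈ 2.5362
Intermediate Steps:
S(k) = -5 (S(k) = -6 + 1 = -5)
I = -5 - √6 (I = -5 - √(3 + 3) = -5 - √6 ≈ -7.4495)
-117*1/(8*I) - 106/(-185) = -117*1/(8*(-5 - √6)) - 106/(-185) = -117*1/(8*(-5 - √6)) - 106*(-1/185) = -117*1/(8*(-5 - √6)) + 106/185 = -117/(-40 - 8*√6) + 106/185 = 106/185 - 117/(-40 - 8*√6)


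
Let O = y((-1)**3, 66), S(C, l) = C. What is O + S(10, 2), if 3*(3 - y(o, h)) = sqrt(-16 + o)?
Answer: 13 - I*sqrt(17)/3 ≈ 13.0 - 1.3744*I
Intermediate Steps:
y(o, h) = 3 - sqrt(-16 + o)/3
O = 3 - I*sqrt(17)/3 (O = 3 - sqrt(-16 + (-1)**3)/3 = 3 - sqrt(-16 - 1)/3 = 3 - I*sqrt(17)/3 ≈ 3.0 - 1.3744*I)
O + S(10, 2) = (3 - I*sqrt(17)/3) + 10 = 13 - I*sqrt(17)/3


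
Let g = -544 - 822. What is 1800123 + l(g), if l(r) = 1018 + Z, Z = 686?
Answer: 1801827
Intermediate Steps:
g = -1366
l(r) = 1704 (l(r) = 1018 + 686 = 1704)
1800123 + l(g) = 1800123 + 1704 = 1801827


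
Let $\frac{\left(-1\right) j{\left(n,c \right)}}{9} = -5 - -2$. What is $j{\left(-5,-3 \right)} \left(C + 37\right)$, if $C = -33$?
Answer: $108$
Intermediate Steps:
$j{\left(n,c \right)} = 27$ ($j{\left(n,c \right)} = - 9 \left(-5 - -2\right) = - 9 \left(-5 + 2\right) = \left(-9\right) \left(-3\right) = 27$)
$j{\left(-5,-3 \right)} \left(C + 37\right) = 27 \left(-33 + 37\right) = 27 \cdot 4 = 108$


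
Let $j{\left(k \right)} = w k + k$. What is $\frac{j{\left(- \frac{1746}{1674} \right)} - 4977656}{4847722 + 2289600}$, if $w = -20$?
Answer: $- \frac{462920165}{663770946} \approx -0.69741$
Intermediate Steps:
$j{\left(k \right)} = - 19 k$ ($j{\left(k \right)} = - 20 k + k = - 19 k$)
$\frac{j{\left(- \frac{1746}{1674} \right)} - 4977656}{4847722 + 2289600} = \frac{- 19 \left(- \frac{1746}{1674}\right) - 4977656}{4847722 + 2289600} = \frac{- 19 \left(\left(-1746\right) \frac{1}{1674}\right) - 4977656}{7137322} = \left(\left(-19\right) \left(- \frac{97}{93}\right) - 4977656\right) \frac{1}{7137322} = \left(\frac{1843}{93} - 4977656\right) \frac{1}{7137322} = \left(- \frac{462920165}{93}\right) \frac{1}{7137322} = - \frac{462920165}{663770946}$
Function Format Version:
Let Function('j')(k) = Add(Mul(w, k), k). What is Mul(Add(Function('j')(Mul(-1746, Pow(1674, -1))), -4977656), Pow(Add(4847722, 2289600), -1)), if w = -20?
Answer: Rational(-462920165, 663770946) ≈ -0.69741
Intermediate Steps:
Function('j')(k) = Mul(-19, k) (Function('j')(k) = Add(Mul(-20, k), k) = Mul(-19, k))
Mul(Add(Function('j')(Mul(-1746, Pow(1674, -1))), -4977656), Pow(Add(4847722, 2289600), -1)) = Mul(Add(Mul(-19, Mul(-1746, Pow(1674, -1))), -4977656), Pow(Add(4847722, 2289600), -1)) = Mul(Add(Mul(-19, Mul(-1746, Rational(1, 1674))), -4977656), Pow(7137322, -1)) = Mul(Add(Mul(-19, Rational(-97, 93)), -4977656), Rational(1, 7137322)) = Mul(Add(Rational(1843, 93), -4977656), Rational(1, 7137322)) = Mul(Rational(-462920165, 93), Rational(1, 7137322)) = Rational(-462920165, 663770946)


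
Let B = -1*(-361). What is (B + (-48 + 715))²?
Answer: 1056784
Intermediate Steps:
B = 361
(B + (-48 + 715))² = (361 + (-48 + 715))² = (361 + 667)² = 1028² = 1056784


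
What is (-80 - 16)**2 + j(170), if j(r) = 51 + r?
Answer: 9437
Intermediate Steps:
(-80 - 16)**2 + j(170) = (-80 - 16)**2 + (51 + 170) = (-96)**2 + 221 = 9216 + 221 = 9437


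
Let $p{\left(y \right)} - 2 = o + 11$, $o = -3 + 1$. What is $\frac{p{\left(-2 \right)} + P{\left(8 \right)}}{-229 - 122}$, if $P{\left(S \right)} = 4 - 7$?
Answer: $- \frac{8}{351} \approx -0.022792$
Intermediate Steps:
$P{\left(S \right)} = -3$ ($P{\left(S \right)} = 4 - 7 = -3$)
$o = -2$
$p{\left(y \right)} = 11$ ($p{\left(y \right)} = 2 + \left(-2 + 11\right) = 2 + 9 = 11$)
$\frac{p{\left(-2 \right)} + P{\left(8 \right)}}{-229 - 122} = \frac{11 - 3}{-229 - 122} = \frac{8}{-351} = 8 \left(- \frac{1}{351}\right) = - \frac{8}{351}$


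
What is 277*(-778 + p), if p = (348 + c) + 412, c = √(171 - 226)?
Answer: -4986 + 277*I*√55 ≈ -4986.0 + 2054.3*I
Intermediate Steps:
c = I*√55 (c = √(-55) = I*√55 ≈ 7.4162*I)
p = 760 + I*√55 (p = (348 + I*√55) + 412 = 760 + I*√55 ≈ 760.0 + 7.4162*I)
277*(-778 + p) = 277*(-778 + (760 + I*√55)) = 277*(-18 + I*√55) = -4986 + 277*I*√55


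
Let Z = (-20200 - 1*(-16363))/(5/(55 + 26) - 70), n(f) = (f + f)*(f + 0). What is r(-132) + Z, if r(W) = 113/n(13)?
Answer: 105689531/1914770 ≈ 55.197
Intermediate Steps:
n(f) = 2*f**2 (n(f) = (2*f)*f = 2*f**2)
r(W) = 113/338 (r(W) = 113/((2*13**2)) = 113/((2*169)) = 113/338)
Z = 310797/5665 (Z = (-20200 + 16363)/(5/81 - 70) = -3837/((1/81)*5 - 70) = -3837/(5/81 - 70) = -3837/(-5665/81) = -3837*(-81/5665) = 310797/5665 ≈ 54.863)
r(-132) + Z = 113/338 + 310797/5665 = 105689531/1914770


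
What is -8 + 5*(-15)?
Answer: -83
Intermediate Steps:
-8 + 5*(-15) = -8 - 75 = -83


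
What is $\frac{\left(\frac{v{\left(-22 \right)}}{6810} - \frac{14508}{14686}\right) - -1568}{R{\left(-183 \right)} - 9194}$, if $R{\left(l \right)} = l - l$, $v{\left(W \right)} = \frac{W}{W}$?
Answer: $- \frac{78359749043}{459753601020} \approx -0.17044$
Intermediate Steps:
$v{\left(W \right)} = 1$
$R{\left(l \right)} = 0$
$\frac{\left(\frac{v{\left(-22 \right)}}{6810} - \frac{14508}{14686}\right) - -1568}{R{\left(-183 \right)} - 9194} = \frac{\left(1 \cdot \frac{1}{6810} - \frac{14508}{14686}\right) - -1568}{0 - 9194} = \frac{\left(1 \cdot \frac{1}{6810} - \frac{7254}{7343}\right) + 1568}{-9194} = \left(\left(\frac{1}{6810} - \frac{7254}{7343}\right) + 1568\right) \left(- \frac{1}{9194}\right) = \left(- \frac{49392397}{50005830} + 1568\right) \left(- \frac{1}{9194}\right) = \frac{78359749043}{50005830} \left(- \frac{1}{9194}\right) = - \frac{78359749043}{459753601020}$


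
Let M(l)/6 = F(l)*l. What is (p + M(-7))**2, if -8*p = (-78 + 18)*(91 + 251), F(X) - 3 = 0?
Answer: 5948721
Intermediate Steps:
F(X) = 3 (F(X) = 3 + 0 = 3)
p = 2565 (p = -(-78 + 18)*(91 + 251)/8 = -(-15)*342/2 = -1/8*(-20520) = 2565)
M(l) = 18*l (M(l) = 6*(3*l) = 18*l)
(p + M(-7))**2 = (2565 + 18*(-7))**2 = (2565 - 126)**2 = 2439**2 = 5948721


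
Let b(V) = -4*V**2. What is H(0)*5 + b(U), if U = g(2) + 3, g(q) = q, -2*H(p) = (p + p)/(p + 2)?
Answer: -100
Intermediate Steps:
H(p) = -p/(2 + p) (H(p) = -(p + p)/(2*(p + 2)) = -2*p/(2*(2 + p)) = -p/(2 + p))
U = 5 (U = 2 + 3 = 5)
H(0)*5 + b(U) = -1*0/(2 + 0)*5 - 4*5**2 = -1*0/2*5 - 4*25 = -1*0*1/2*5 - 100 = 0*5 - 100 = 0 - 100 = -100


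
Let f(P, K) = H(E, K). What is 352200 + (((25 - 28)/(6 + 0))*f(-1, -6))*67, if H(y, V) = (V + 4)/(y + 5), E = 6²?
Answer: 14440267/41 ≈ 3.5220e+5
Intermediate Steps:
E = 36
H(y, V) = (4 + V)/(5 + y)
f(P, K) = 4/41 + K/41 (f(P, K) = (4 + K)/(5 + 36) = (4 + K)/41 = 4/41 + K/41)
352200 + (((25 - 28)/(6 + 0))*f(-1, -6))*67 = 352200 + (((25 - 28)/(6 + 0))*(4/41 + (1/41)*(-6)))*67 = 352200 + ((-3/6)*(4/41 - 6/41))*67 = 352200 + (-3*⅙*(-2/41))*67 = 352200 - ½*(-2/41)*67 = 352200 + (1/41)*67 = 352200 + 67/41 = 14440267/41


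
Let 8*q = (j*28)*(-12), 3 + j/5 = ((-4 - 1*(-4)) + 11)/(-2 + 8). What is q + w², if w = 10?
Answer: 345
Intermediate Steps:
j = -35/6 (j = -15 + 5*(((-4 - 1*(-4)) + 11)/(-2 + 8)) = -15 + 5*(((-4 + 4) + 11)/6) = -15 + 5*((0 + 11)*(⅙)) = -15 + 5*(11*(⅙)) = -15 + 5*(11/6) = -15 + 55/6 = -35/6 ≈ -5.8333)
q = 245 (q = (-35/6*28*(-12))/8 = (-490/3*(-12))/8 = (⅛)*1960 = 245)
q + w² = 245 + 10² = 245 + 100 = 345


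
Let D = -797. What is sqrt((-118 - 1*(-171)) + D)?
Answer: 2*I*sqrt(186) ≈ 27.276*I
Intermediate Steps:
sqrt((-118 - 1*(-171)) + D) = sqrt((-118 - 1*(-171)) - 797) = sqrt((-118 + 171) - 797) = sqrt(53 - 797) = sqrt(-744) = 2*I*sqrt(186)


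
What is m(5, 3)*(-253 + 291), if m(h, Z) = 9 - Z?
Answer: 228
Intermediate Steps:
m(5, 3)*(-253 + 291) = (9 - 1*3)*(-253 + 291) = (9 - 3)*38 = 6*38 = 228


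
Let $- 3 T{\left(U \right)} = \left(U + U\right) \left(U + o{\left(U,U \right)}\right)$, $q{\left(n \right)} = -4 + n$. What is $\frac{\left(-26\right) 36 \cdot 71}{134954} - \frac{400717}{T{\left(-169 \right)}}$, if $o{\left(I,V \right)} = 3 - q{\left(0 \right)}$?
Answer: $\frac{26432703553}{1231590204} \approx 21.462$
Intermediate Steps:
$o{\left(I,V \right)} = 7$ ($o{\left(I,V \right)} = 3 - \left(-4 + 0\right) = 3 - -4 = 3 + 4 = 7$)
$T{\left(U \right)} = - \frac{2 U \left(7 + U\right)}{3}$ ($T{\left(U \right)} = - \frac{\left(U + U\right) \left(U + 7\right)}{3} = - \frac{2 U \left(7 + U\right)}{3}$)
$\frac{\left(-26\right) 36 \cdot 71}{134954} - \frac{400717}{T{\left(-169 \right)}} = \frac{\left(-26\right) 36 \cdot 71}{134954} - \frac{400717}{\left(- \frac{2}{3}\right) \left(-169\right) \left(7 - 169\right)} = \left(-936\right) 71 \cdot \frac{1}{134954} - \frac{400717}{\left(- \frac{2}{3}\right) \left(-169\right) \left(-162\right)} = \left(-66456\right) \frac{1}{134954} - \frac{400717}{-18252} = - \frac{33228}{67477} - - \frac{400717}{18252} = - \frac{33228}{67477} + \frac{400717}{18252} = \frac{26432703553}{1231590204}$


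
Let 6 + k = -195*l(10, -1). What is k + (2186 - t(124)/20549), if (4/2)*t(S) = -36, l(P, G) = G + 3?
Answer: 36782728/20549 ≈ 1790.0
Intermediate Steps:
l(P, G) = 3 + G
t(S) = -18 (t(S) = (½)*(-36) = -18)
k = -396 (k = -6 - 195*(3 - 1) = -6 - 195*2 = -6 - 390 = -396)
k + (2186 - t(124)/20549) = -396 + (2186 - (-18)/20549) = -396 + (2186 - 1*(-18/20549)) = -396 + (2186 + 18/20549) = -396 + 44920132/20549 = 36782728/20549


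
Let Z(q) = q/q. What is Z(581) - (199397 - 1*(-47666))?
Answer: -247062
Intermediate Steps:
Z(q) = 1
Z(581) - (199397 - 1*(-47666)) = 1 - (199397 - 1*(-47666)) = 1 - (199397 + 47666) = 1 - 1*247063 = 1 - 247063 = -247062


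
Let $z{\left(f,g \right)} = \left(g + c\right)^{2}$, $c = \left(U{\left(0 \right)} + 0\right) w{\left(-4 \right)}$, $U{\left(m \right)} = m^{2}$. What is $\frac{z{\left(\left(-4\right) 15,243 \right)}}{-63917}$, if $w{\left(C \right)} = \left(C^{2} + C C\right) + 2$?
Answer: $- \frac{59049}{63917} \approx -0.92384$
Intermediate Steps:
$w{\left(C \right)} = 2 + 2 C^{2}$ ($w{\left(C \right)} = \left(C^{2} + C^{2}\right) + 2 = 2 C^{2} + 2 = 2 + 2 C^{2}$)
$c = 0$ ($c = \left(0^{2} + 0\right) \left(2 + 2 \left(-4\right)^{2}\right) = \left(0 + 0\right) \left(2 + 2 \cdot 16\right) = 0 \left(2 + 32\right) = 0 \cdot 34 = 0$)
$z{\left(f,g \right)} = g^{2}$ ($z{\left(f,g \right)} = \left(g + 0\right)^{2} = g^{2}$)
$\frac{z{\left(\left(-4\right) 15,243 \right)}}{-63917} = \frac{243^{2}}{-63917} = 59049 \left(- \frac{1}{63917}\right) = - \frac{59049}{63917}$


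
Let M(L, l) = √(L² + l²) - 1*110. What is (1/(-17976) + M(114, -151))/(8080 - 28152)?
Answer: 1977361/360814272 - √35797/20072 ≈ -0.0039458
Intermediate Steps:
M(L, l) = -110 + √(L² + l²) (M(L, l) = √(L² + l²) - 110 = -110 + √(L² + l²))
(1/(-17976) + M(114, -151))/(8080 - 28152) = (1/(-17976) + (-110 + √(114² + (-151)²)))/(8080 - 28152) = (-1/17976 + (-110 + √(12996 + 22801)))/(-20072) = (-1/17976 + (-110 + √35797))*(-1/20072) = (-1977361/17976 + √35797)*(-1/20072) = 1977361/360814272 - √35797/20072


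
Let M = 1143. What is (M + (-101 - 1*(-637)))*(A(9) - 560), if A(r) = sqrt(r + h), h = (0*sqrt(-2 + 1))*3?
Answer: -935203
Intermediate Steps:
h = 0 (h = (0*sqrt(-1))*3 = (0*I)*3 = 0*3 = 0)
A(r) = sqrt(r) (A(r) = sqrt(r + 0) = sqrt(r))
(M + (-101 - 1*(-637)))*(A(9) - 560) = (1143 + (-101 - 1*(-637)))*(sqrt(9) - 560) = (1143 + (-101 + 637))*(3 - 560) = (1143 + 536)*(-557) = 1679*(-557) = -935203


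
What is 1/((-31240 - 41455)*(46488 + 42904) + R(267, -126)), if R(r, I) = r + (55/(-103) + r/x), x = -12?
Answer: -412/2677320692663 ≈ -1.5389e-10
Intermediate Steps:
R(r, I) = -55/103 + 11*r/12 (R(r, I) = r + (55/(-103) + r/(-12)) = r + (55*(-1/103) + r*(-1/12)) = r + (-55/103 - r/12) = -55/103 + 11*r/12)
1/((-31240 - 41455)*(46488 + 42904) + R(267, -126)) = 1/((-31240 - 41455)*(46488 + 42904) + (-55/103 + (11/12)*267)) = 1/(-72695*89392 + (-55/103 + 979/4)) = 1/(-6498351440 + 100617/412) = 1/(-2677320692663/412) = -412/2677320692663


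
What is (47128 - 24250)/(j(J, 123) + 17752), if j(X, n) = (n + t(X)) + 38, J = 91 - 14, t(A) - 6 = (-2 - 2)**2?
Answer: 22878/17935 ≈ 1.2756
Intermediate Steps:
t(A) = 22 (t(A) = 6 + (-2 - 2)**2 = 6 + (-4)**2 = 6 + 16 = 22)
J = 77
j(X, n) = 60 + n (j(X, n) = (n + 22) + 38 = (22 + n) + 38 = 60 + n)
(47128 - 24250)/(j(J, 123) + 17752) = (47128 - 24250)/((60 + 123) + 17752) = 22878/(183 + 17752) = 22878/17935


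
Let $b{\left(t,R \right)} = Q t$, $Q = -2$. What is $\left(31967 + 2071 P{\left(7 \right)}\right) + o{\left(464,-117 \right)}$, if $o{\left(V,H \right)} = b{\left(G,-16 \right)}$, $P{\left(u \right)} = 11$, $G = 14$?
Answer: $54720$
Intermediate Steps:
$b{\left(t,R \right)} = - 2 t$
$o{\left(V,H \right)} = -28$ ($o{\left(V,H \right)} = \left(-2\right) 14 = -28$)
$\left(31967 + 2071 P{\left(7 \right)}\right) + o{\left(464,-117 \right)} = \left(31967 + 2071 \cdot 11\right) - 28 = \left(31967 + 22781\right) - 28 = 54748 - 28 = 54720$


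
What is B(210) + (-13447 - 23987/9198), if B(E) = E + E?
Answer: -119846333/9198 ≈ -13030.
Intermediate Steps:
B(E) = 2*E
B(210) + (-13447 - 23987/9198) = 2*210 + (-13447 - 23987/9198) = 420 + (-13447 - 23987/9198) = 420 - 123709493/9198 = -119846333/9198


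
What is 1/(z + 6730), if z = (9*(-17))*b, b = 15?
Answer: 1/4435 ≈ 0.00022548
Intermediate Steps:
z = -2295 (z = (9*(-17))*15 = -153*15 = -2295)
1/(z + 6730) = 1/(-2295 + 6730) = 1/4435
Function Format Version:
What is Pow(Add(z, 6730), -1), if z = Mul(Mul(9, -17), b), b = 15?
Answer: Rational(1, 4435) ≈ 0.00022548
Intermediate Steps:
z = -2295 (z = Mul(Mul(9, -17), 15) = Mul(-153, 15) = -2295)
Pow(Add(z, 6730), -1) = Pow(Add(-2295, 6730), -1) = Pow(4435, -1) = Rational(1, 4435)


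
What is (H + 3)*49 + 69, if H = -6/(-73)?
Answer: 16062/73 ≈ 220.03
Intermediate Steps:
H = 6/73 (H = -6*(-1/73) = 6/73 ≈ 0.082192)
(H + 3)*49 + 69 = (6/73 + 3)*49 + 69 = (225/73)*49 + 69 = 11025/73 + 69 = 16062/73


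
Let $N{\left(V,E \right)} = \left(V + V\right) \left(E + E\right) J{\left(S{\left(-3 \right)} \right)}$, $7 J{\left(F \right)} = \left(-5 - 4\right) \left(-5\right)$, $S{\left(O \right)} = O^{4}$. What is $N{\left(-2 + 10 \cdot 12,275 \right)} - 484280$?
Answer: $\frac{2451040}{7} \approx 3.5015 \cdot 10^{5}$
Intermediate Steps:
$J{\left(F \right)} = \frac{45}{7}$ ($J{\left(F \right)} = \frac{\left(-5 - 4\right) \left(-5\right)}{7} = \frac{\left(-9\right) \left(-5\right)}{7} = \frac{1}{7} \cdot 45 = \frac{45}{7}$)
$N{\left(V,E \right)} = \frac{180 E V}{7}$ ($N{\left(V,E \right)} = \left(V + V\right) \left(E + E\right) \frac{45}{7} = 2 V 2 E \frac{45}{7} = 4 E V \frac{45}{7} = \frac{180 E V}{7}$)
$N{\left(-2 + 10 \cdot 12,275 \right)} - 484280 = \frac{180}{7} \cdot 275 \left(-2 + 10 \cdot 12\right) - 484280 = \frac{180}{7} \cdot 275 \left(-2 + 120\right) - 484280 = \frac{180}{7} \cdot 275 \cdot 118 - 484280 = \frac{5841000}{7} - 484280 = \frac{2451040}{7}$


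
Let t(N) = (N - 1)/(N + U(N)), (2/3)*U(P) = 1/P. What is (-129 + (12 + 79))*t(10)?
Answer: -6840/203 ≈ -33.695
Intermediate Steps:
U(P) = 3/(2*P)
t(N) = (-1 + N)/(N + 3/(2*N)) (t(N) = (N - 1)/(N + 3/(2*N)) = (-1 + N)/(N + 3/(2*N)))
(-129 + (12 + 79))*t(10) = (-129 + (12 + 79))*(2*10*(-1 + 10)/(3 + 2*10²)) = (-129 + 91)*(2*10*9/(3 + 2*100)) = -76*10*9/(3 + 200) = -76*10*9/203 = -38*180/203 = -6840/203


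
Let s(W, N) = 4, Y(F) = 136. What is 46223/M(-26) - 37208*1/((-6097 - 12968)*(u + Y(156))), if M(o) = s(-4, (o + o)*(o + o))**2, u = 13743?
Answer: 12230751304433/4233650160 ≈ 2888.9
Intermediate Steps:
M(o) = 16 (M(o) = 4**2 = 16)
46223/M(-26) - 37208*1/((-6097 - 12968)*(u + Y(156))) = 46223/16 - 37208*1/((-6097 - 12968)*(13743 + 136)) = 46223*(1/16) - 37208/((-19065*13879)) = 46223/16 - 37208/(-264603135) = 46223/16 - 37208*(-1/264603135) = 46223/16 + 37208/264603135 = 12230751304433/4233650160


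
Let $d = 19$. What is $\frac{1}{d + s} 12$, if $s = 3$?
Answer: $\frac{6}{11} \approx 0.54545$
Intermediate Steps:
$\frac{1}{d + s} 12 = \frac{1}{19 + 3} \cdot 12 = \frac{1}{22} \cdot 12 = \frac{6}{11}$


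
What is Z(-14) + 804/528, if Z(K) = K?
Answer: -549/44 ≈ -12.477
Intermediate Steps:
Z(-14) + 804/528 = -14 + 804/528 = -14 + 804*(1/528) = -14 + 67/44 = -549/44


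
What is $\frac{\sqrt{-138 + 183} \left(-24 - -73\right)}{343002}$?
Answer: $\frac{49 \sqrt{5}}{114334} \approx 0.00095831$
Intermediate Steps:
$\frac{\sqrt{-138 + 183} \left(-24 - -73\right)}{343002} = \sqrt{45} \left(-24 + \left(77 - 4\right)\right) \frac{1}{343002} = 3 \sqrt{5} \left(-24 + 73\right) \frac{1}{343002} = 3 \sqrt{5} \cdot 49 \cdot \frac{1}{343002} = 147 \sqrt{5} \cdot \frac{1}{343002} = \frac{49 \sqrt{5}}{114334}$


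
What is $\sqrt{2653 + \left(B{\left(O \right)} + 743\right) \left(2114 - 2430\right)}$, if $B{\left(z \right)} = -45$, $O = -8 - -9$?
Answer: $i \sqrt{217915} \approx 466.81 i$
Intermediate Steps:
$O = 1$ ($O = -8 + 9 = 1$)
$\sqrt{2653 + \left(B{\left(O \right)} + 743\right) \left(2114 - 2430\right)} = \sqrt{2653 + \left(-45 + 743\right) \left(2114 - 2430\right)} = \sqrt{2653 + 698 \left(-316\right)} = \sqrt{2653 - 220568} = \sqrt{-217915} = i \sqrt{217915}$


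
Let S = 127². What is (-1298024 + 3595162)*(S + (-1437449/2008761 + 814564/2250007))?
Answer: 167454624232125320189672/4519726311327 ≈ 3.7050e+10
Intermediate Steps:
S = 16129
(-1298024 + 3595162)*(S + (-1437449/2008761 + 814564/2250007)) = (-1298024 + 3595162)*(16129 + (-1437449/2008761 + 814564/2250007)) = 2297138*(16129 + (-1437449*1/2008761 + 814564*(1/2250007))) = 2297138*(16129 + (-1437449/2008761 + 814564/2250007)) = 2297138*(16129 - 1598005916939/4519726311327) = 2297138*(72897067669476244/4519726311327) = 167454624232125320189672/4519726311327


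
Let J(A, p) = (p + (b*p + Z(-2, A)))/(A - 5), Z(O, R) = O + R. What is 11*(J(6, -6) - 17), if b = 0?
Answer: -209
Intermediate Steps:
J(A, p) = (-2 + A + p)/(-5 + A) (J(A, p) = (p + (0*p + (-2 + A)))/(A - 5) = (p + (0 + (-2 + A)))/(-5 + A) = (p + (-2 + A))/(-5 + A) = (-2 + A + p)/(-5 + A))
11*(J(6, -6) - 17) = 11*((-2 + 6 - 6)/(-5 + 6) - 17) = 11*(-2/1 - 17) = 11*(1*(-2) - 17) = 11*(-2 - 17) = 11*(-19) = -209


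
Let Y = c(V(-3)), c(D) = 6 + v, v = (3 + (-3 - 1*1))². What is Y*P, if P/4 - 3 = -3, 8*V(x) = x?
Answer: 0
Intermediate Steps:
V(x) = x/8
v = 1 (v = (3 + (-3 - 1))² = (3 - 4)² = (-1)² = 1)
P = 0 (P = 12 + 4*(-3) = 12 - 12 = 0)
c(D) = 7 (c(D) = 6 + 1 = 7)
Y = 7
Y*P = 7*0 = 0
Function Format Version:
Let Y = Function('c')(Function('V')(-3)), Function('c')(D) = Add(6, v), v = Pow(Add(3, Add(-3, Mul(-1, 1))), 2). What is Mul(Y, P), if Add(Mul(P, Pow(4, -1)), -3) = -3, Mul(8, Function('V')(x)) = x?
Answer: 0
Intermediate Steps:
Function('V')(x) = Mul(Rational(1, 8), x)
v = 1 (v = Pow(Add(3, Add(-3, -1)), 2) = Pow(Add(3, -4), 2) = Pow(-1, 2) = 1)
P = 0 (P = Add(12, Mul(4, -3)) = Add(12, -12) = 0)
Function('c')(D) = 7 (Function('c')(D) = Add(6, 1) = 7)
Y = 7
Mul(Y, P) = Mul(7, 0) = 0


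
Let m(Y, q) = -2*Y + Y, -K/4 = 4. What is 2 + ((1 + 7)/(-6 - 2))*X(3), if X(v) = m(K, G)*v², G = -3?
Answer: -142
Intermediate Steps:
K = -16 (K = -4*4 = -16)
m(Y, q) = -Y
X(v) = 16*v² (X(v) = (-1*(-16))*v² = 16*v²)
2 + ((1 + 7)/(-6 - 2))*X(3) = 2 + ((1 + 7)/(-6 - 2))*(16*3²) = 2 + (8/(-8))*(16*9) = 2 + (8*(-⅛))*144 = 2 - 1*144 = 2 - 144 = -142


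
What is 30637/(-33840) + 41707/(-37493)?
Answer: -2560037921/1268763120 ≈ -2.0177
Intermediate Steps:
30637/(-33840) + 41707/(-37493) = 30637*(-1/33840) + 41707*(-1/37493) = -30637/33840 - 41707/37493 = -2560037921/1268763120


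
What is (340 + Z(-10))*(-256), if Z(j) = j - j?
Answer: -87040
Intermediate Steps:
Z(j) = 0
(340 + Z(-10))*(-256) = (340 + 0)*(-256) = 340*(-256) = -87040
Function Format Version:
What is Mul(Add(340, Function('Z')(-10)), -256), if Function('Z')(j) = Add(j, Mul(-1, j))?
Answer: -87040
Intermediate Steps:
Function('Z')(j) = 0
Mul(Add(340, Function('Z')(-10)), -256) = Mul(Add(340, 0), -256) = Mul(340, -256) = -87040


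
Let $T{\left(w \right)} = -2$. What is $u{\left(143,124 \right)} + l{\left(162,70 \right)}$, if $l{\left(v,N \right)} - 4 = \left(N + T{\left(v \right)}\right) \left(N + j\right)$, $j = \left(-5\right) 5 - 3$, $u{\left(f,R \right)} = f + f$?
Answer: $3146$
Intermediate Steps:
$u{\left(f,R \right)} = 2 f$
$j = -28$ ($j = -25 - 3 = -28$)
$l{\left(v,N \right)} = 4 + \left(-28 + N\right) \left(-2 + N\right)$ ($l{\left(v,N \right)} = 4 + \left(N - 2\right) \left(N - 28\right) = 4 + \left(-2 + N\right) \left(-28 + N\right) = 4 + \left(-28 + N\right) \left(-2 + N\right)$)
$u{\left(143,124 \right)} + l{\left(162,70 \right)} = 2 \cdot 143 + \left(60 + 70^{2} - 2100\right) = 286 + \left(60 + 4900 - 2100\right) = 286 + 2860 = 3146$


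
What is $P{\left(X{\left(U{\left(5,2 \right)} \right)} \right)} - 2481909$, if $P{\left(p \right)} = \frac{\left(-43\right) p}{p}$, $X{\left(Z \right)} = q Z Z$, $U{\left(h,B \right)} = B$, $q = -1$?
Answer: $-2481952$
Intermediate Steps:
$X{\left(Z \right)} = - Z^{2}$ ($X{\left(Z \right)} = - Z Z = - Z^{2}$)
$P{\left(p \right)} = -43$
$P{\left(X{\left(U{\left(5,2 \right)} \right)} \right)} - 2481909 = -43 - 2481909 = -2481952$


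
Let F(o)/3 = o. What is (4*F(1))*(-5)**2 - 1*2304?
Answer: -2004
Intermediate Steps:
F(o) = 3*o
(4*F(1))*(-5)**2 - 1*2304 = (4*(3*1))*(-5)**2 - 1*2304 = (4*3)*25 - 2304 = 12*25 - 2304 = 300 - 2304 = -2004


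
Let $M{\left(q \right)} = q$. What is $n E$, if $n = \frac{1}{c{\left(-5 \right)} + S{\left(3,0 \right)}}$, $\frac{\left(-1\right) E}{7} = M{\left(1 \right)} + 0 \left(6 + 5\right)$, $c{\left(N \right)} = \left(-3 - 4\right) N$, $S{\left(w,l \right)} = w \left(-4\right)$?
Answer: $- \frac{7}{23} \approx -0.30435$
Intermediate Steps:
$S{\left(w,l \right)} = - 4 w$
$c{\left(N \right)} = - 7 N$
$E = -7$ ($E = - 7 \left(1 + 0 \left(6 + 5\right)\right) = - 7 \left(1 + 0 \cdot 11\right) = - 7 \left(1 + 0\right) = \left(-7\right) 1 = -7$)
$n = \frac{1}{23}$ ($n = \frac{1}{\left(-7\right) \left(-5\right) - 12} = \frac{1}{35 - 12} = \frac{1}{23} \approx 0.043478$)
$n E = \frac{1}{23} \left(-7\right) = - \frac{7}{23}$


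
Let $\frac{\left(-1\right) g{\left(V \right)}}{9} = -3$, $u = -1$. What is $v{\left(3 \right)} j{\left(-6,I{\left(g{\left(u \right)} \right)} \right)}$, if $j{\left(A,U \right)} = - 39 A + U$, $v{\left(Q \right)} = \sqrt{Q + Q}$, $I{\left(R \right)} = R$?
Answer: $261 \sqrt{6} \approx 639.32$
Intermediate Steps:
$g{\left(V \right)} = 27$ ($g{\left(V \right)} = \left(-9\right) \left(-3\right) = 27$)
$v{\left(Q \right)} = \sqrt{2} \sqrt{Q}$ ($v{\left(Q \right)} = \sqrt{2 Q} = \sqrt{2} \sqrt{Q}$)
$j{\left(A,U \right)} = U - 39 A$
$v{\left(3 \right)} j{\left(-6,I{\left(g{\left(u \right)} \right)} \right)} = \sqrt{2} \sqrt{3} \left(27 - -234\right) = \sqrt{6} \left(27 + 234\right) = \sqrt{6} \cdot 261 = 261 \sqrt{6}$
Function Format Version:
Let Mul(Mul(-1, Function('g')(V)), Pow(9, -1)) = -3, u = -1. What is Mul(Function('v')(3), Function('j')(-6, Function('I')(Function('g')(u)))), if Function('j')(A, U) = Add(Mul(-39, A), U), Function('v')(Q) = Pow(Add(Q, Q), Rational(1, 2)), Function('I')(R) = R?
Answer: Mul(261, Pow(6, Rational(1, 2))) ≈ 639.32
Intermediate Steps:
Function('g')(V) = 27 (Function('g')(V) = Mul(-9, -3) = 27)
Function('v')(Q) = Mul(Pow(2, Rational(1, 2)), Pow(Q, Rational(1, 2))) (Function('v')(Q) = Pow(Mul(2, Q), Rational(1, 2)) = Mul(Pow(2, Rational(1, 2)), Pow(Q, Rational(1, 2))))
Function('j')(A, U) = Add(U, Mul(-39, A))
Mul(Function('v')(3), Function('j')(-6, Function('I')(Function('g')(u)))) = Mul(Mul(Pow(2, Rational(1, 2)), Pow(3, Rational(1, 2))), Add(27, Mul(-39, -6))) = Mul(Pow(6, Rational(1, 2)), Add(27, 234)) = Mul(Pow(6, Rational(1, 2)), 261) = Mul(261, Pow(6, Rational(1, 2)))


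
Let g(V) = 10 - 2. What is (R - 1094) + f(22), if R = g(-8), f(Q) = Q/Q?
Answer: -1085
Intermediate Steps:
f(Q) = 1
g(V) = 8
R = 8
(R - 1094) + f(22) = (8 - 1094) + 1 = -1086 + 1 = -1085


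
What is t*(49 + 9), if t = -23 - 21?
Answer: -2552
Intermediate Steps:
t = -44
t*(49 + 9) = -44*(49 + 9) = -44*58 = -2552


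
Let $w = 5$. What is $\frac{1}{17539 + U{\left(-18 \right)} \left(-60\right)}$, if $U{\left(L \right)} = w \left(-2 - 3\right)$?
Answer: $\frac{1}{19039} \approx 5.2524 \cdot 10^{-5}$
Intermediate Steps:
$U{\left(L \right)} = -25$ ($U{\left(L \right)} = 5 \left(-2 - 3\right) = 5 \left(-5\right) = -25$)
$\frac{1}{17539 + U{\left(-18 \right)} \left(-60\right)} = \frac{1}{17539 - -1500} = \frac{1}{17539 + 1500} = \frac{1}{19039}$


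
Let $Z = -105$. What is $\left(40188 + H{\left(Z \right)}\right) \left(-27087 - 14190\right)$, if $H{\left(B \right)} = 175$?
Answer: $-1666063551$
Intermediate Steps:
$\left(40188 + H{\left(Z \right)}\right) \left(-27087 - 14190\right) = \left(40188 + 175\right) \left(-27087 - 14190\right) = 40363 \left(-41277\right) = -1666063551$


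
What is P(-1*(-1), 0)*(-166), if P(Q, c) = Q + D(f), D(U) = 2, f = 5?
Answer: -498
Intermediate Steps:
P(Q, c) = 2 + Q (P(Q, c) = Q + 2 = 2 + Q)
P(-1*(-1), 0)*(-166) = (2 - 1*(-1))*(-166) = (2 + 1)*(-166) = 3*(-166) = -498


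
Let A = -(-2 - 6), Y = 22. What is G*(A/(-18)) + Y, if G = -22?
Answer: 286/9 ≈ 31.778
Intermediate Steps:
A = 8 (A = -1*(-8) = 8)
G*(A/(-18)) + Y = -176/(-18) + 22 = -176*(-1)/18 + 22 = -22*(-4/9) + 22 = 88/9 + 22 = 286/9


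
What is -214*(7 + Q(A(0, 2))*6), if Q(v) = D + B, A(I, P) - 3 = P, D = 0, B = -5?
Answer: 4922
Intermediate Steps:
A(I, P) = 3 + P
Q(v) = -5 (Q(v) = 0 - 5 = -5)
-214*(7 + Q(A(0, 2))*6) = -214*(7 - 5*6) = -214*(7 - 30) = -214*(-23) = 4922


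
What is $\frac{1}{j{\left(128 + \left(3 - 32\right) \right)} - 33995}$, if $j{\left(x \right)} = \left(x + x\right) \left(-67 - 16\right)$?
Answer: $- \frac{1}{50429} \approx -1.983 \cdot 10^{-5}$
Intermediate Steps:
$j{\left(x \right)} = - 166 x$ ($j{\left(x \right)} = 2 x \left(-83\right) = - 166 x$)
$\frac{1}{j{\left(128 + \left(3 - 32\right) \right)} - 33995} = \frac{1}{- 166 \left(128 + \left(3 - 32\right)\right) - 33995} = \frac{1}{- 166 \left(128 - 29\right) - 33995} = \frac{1}{\left(-166\right) 99 - 33995} = \frac{1}{-16434 - 33995} = \frac{1}{-50429} = - \frac{1}{50429}$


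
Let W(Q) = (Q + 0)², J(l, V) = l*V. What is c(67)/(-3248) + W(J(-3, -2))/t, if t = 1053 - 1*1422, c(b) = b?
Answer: -15739/133168 ≈ -0.11819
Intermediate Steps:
J(l, V) = V*l
W(Q) = Q²
t = -369 (t = 1053 - 1422 = -369)
c(67)/(-3248) + W(J(-3, -2))/t = 67/(-3248) + (-2*(-3))²/(-369) = 67*(-1/3248) + 6²*(-1/369) = -67/3248 + 36*(-1/369) = -67/3248 - 4/41 = -15739/133168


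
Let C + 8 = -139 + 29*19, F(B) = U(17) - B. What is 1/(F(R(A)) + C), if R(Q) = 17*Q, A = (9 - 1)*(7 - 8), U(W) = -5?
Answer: 1/535 ≈ 0.0018692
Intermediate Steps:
A = -8 (A = 8*(-1) = -8)
F(B) = -5 - B
C = 404 (C = -8 + (-139 + 29*19) = -8 + (-139 + 551) = -8 + 412 = 404)
1/(F(R(A)) + C) = 1/((-5 - 17*(-8)) + 404) = 1/((-5 - 1*(-136)) + 404) = 1/((-5 + 136) + 404) = 1/(131 + 404) = 1/535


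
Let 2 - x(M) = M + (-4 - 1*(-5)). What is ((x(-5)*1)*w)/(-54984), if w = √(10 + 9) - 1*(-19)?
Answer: -19/9164 - √19/9164 ≈ -0.0025490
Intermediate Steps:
x(M) = 1 - M (x(M) = 2 - (M + (-4 - 1*(-5))) = 2 - (M + (-4 + 5)) = 2 - (M + 1) = 2 - (1 + M) = 2 + (-1 - M) = 1 - M)
w = 19 + √19 (w = √19 + 19 = 19 + √19 ≈ 23.359)
((x(-5)*1)*w)/(-54984) = (((1 - 1*(-5))*1)*(19 + √19))/(-54984) = (((1 + 5)*1)*(19 + √19))*(-1/54984) = ((6*1)*(19 + √19))*(-1/54984) = (6*(19 + √19))*(-1/54984) = (114 + 6*√19)*(-1/54984) = -19/9164 - √19/9164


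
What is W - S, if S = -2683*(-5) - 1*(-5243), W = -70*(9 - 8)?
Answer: -18728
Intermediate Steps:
W = -70 (W = -70*1 = -70)
S = 18658 (S = 13415 + 5243 = 18658)
W - S = -70 - 1*18658 = -70 - 18658 = -18728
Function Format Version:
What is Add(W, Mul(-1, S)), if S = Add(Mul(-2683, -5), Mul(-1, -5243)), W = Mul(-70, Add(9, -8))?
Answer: -18728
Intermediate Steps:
W = -70 (W = Mul(-70, 1) = -70)
S = 18658 (S = Add(13415, 5243) = 18658)
Add(W, Mul(-1, S)) = Add(-70, Mul(-1, 18658)) = Add(-70, -18658) = -18728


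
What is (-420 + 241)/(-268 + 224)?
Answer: 179/44 ≈ 4.0682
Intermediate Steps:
(-420 + 241)/(-268 + 224) = -179/(-44) = -179*(-1/44) = 179/44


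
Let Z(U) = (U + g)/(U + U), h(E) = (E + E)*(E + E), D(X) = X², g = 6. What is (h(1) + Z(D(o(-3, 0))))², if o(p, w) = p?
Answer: 841/36 ≈ 23.361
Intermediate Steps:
h(E) = 4*E² (h(E) = (2*E)*(2*E) = 4*E²)
Z(U) = (6 + U)/(2*U) (Z(U) = (U + 6)/(U + U) = (6 + U)/((2*U)) = (6 + U)*(1/(2*U)) = (6 + U)/(2*U))
(h(1) + Z(D(o(-3, 0))))² = (4*1² + (6 + (-3)²)/(2*((-3)²)))² = (4*1 + (½)*(6 + 9)/9)² = (4 + (½)*(⅑)*15)² = (4 + ⅚)² = (29/6)² = 841/36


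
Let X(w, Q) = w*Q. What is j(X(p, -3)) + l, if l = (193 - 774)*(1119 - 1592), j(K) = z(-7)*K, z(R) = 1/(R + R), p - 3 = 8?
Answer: 3847415/14 ≈ 2.7482e+5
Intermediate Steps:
p = 11 (p = 3 + 8 = 11)
z(R) = 1/(2*R)
X(w, Q) = Q*w
j(K) = -K/14 (j(K) = ((½)/(-7))*K = ((½)*(-⅐))*K = -K/14)
l = 274813 (l = -581*(-473) = 274813)
j(X(p, -3)) + l = -(-3)*11/14 + 274813 = -1/14*(-33) + 274813 = 33/14 + 274813 = 3847415/14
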